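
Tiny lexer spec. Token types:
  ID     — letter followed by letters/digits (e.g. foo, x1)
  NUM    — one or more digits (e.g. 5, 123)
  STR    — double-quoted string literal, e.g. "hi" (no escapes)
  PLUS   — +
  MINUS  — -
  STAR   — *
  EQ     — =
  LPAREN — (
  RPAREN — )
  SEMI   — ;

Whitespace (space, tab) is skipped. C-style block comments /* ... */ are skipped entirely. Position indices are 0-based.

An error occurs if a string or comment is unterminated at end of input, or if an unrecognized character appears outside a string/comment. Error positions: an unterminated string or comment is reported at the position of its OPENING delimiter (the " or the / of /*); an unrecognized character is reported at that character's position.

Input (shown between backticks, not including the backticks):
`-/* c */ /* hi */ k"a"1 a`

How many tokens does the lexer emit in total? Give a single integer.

Answer: 5

Derivation:
pos=0: emit MINUS '-'
pos=1: enter COMMENT mode (saw '/*')
exit COMMENT mode (now at pos=8)
pos=9: enter COMMENT mode (saw '/*')
exit COMMENT mode (now at pos=17)
pos=18: emit ID 'k' (now at pos=19)
pos=19: enter STRING mode
pos=19: emit STR "a" (now at pos=22)
pos=22: emit NUM '1' (now at pos=23)
pos=24: emit ID 'a' (now at pos=25)
DONE. 5 tokens: [MINUS, ID, STR, NUM, ID]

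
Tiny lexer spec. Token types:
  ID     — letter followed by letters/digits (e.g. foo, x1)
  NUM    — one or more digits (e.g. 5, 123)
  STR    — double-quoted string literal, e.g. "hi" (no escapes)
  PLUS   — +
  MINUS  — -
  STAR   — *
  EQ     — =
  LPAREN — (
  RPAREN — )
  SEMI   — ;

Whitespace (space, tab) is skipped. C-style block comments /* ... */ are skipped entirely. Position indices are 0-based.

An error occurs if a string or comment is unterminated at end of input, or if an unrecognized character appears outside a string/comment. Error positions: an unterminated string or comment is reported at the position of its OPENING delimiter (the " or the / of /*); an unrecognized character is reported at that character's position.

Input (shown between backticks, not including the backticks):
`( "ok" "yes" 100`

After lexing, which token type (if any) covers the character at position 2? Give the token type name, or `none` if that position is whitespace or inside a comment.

Answer: STR

Derivation:
pos=0: emit LPAREN '('
pos=2: enter STRING mode
pos=2: emit STR "ok" (now at pos=6)
pos=7: enter STRING mode
pos=7: emit STR "yes" (now at pos=12)
pos=13: emit NUM '100' (now at pos=16)
DONE. 4 tokens: [LPAREN, STR, STR, NUM]
Position 2: char is '"' -> STR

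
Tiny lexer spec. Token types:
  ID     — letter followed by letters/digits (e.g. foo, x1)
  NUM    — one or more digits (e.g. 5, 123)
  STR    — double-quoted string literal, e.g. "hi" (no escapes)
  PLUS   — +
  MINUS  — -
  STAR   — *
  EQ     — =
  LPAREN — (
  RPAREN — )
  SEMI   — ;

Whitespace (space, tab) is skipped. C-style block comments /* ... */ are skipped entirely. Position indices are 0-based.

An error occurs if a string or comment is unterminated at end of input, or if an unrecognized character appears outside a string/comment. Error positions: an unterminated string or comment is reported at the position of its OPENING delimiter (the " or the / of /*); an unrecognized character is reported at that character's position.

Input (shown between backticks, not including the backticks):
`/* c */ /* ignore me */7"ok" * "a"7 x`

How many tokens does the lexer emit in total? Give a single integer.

pos=0: enter COMMENT mode (saw '/*')
exit COMMENT mode (now at pos=7)
pos=8: enter COMMENT mode (saw '/*')
exit COMMENT mode (now at pos=23)
pos=23: emit NUM '7' (now at pos=24)
pos=24: enter STRING mode
pos=24: emit STR "ok" (now at pos=28)
pos=29: emit STAR '*'
pos=31: enter STRING mode
pos=31: emit STR "a" (now at pos=34)
pos=34: emit NUM '7' (now at pos=35)
pos=36: emit ID 'x' (now at pos=37)
DONE. 6 tokens: [NUM, STR, STAR, STR, NUM, ID]

Answer: 6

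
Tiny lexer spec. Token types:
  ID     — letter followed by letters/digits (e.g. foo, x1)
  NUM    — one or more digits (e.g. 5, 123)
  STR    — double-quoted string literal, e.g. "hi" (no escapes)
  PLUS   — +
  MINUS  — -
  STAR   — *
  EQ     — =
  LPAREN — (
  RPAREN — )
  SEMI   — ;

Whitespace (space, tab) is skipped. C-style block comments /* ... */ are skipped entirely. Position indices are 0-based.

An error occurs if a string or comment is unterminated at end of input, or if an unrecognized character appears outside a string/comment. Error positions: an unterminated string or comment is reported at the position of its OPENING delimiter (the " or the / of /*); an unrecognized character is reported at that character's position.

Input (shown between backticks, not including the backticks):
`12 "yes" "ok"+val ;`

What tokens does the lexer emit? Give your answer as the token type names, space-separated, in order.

Answer: NUM STR STR PLUS ID SEMI

Derivation:
pos=0: emit NUM '12' (now at pos=2)
pos=3: enter STRING mode
pos=3: emit STR "yes" (now at pos=8)
pos=9: enter STRING mode
pos=9: emit STR "ok" (now at pos=13)
pos=13: emit PLUS '+'
pos=14: emit ID 'val' (now at pos=17)
pos=18: emit SEMI ';'
DONE. 6 tokens: [NUM, STR, STR, PLUS, ID, SEMI]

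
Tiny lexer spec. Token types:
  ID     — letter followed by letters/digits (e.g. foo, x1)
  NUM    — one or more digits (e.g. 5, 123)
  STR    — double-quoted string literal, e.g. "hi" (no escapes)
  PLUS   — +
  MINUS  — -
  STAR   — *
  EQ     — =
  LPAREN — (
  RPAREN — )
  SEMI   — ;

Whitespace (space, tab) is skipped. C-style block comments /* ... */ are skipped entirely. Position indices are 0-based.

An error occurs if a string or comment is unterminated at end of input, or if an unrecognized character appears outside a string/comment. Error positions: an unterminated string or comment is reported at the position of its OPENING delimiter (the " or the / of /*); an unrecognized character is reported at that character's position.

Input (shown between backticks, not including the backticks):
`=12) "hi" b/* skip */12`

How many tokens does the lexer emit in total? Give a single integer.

pos=0: emit EQ '='
pos=1: emit NUM '12' (now at pos=3)
pos=3: emit RPAREN ')'
pos=5: enter STRING mode
pos=5: emit STR "hi" (now at pos=9)
pos=10: emit ID 'b' (now at pos=11)
pos=11: enter COMMENT mode (saw '/*')
exit COMMENT mode (now at pos=21)
pos=21: emit NUM '12' (now at pos=23)
DONE. 6 tokens: [EQ, NUM, RPAREN, STR, ID, NUM]

Answer: 6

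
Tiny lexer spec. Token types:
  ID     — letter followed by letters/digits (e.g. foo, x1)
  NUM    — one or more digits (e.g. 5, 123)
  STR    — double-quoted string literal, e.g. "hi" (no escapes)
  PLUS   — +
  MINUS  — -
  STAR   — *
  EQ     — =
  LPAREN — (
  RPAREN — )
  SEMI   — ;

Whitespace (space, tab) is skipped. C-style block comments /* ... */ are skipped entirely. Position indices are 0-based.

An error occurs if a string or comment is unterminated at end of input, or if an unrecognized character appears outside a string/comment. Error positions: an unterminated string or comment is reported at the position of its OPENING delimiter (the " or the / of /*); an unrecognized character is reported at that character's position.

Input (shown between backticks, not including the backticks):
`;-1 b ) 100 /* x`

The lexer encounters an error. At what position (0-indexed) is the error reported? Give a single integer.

pos=0: emit SEMI ';'
pos=1: emit MINUS '-'
pos=2: emit NUM '1' (now at pos=3)
pos=4: emit ID 'b' (now at pos=5)
pos=6: emit RPAREN ')'
pos=8: emit NUM '100' (now at pos=11)
pos=12: enter COMMENT mode (saw '/*')
pos=12: ERROR — unterminated comment (reached EOF)

Answer: 12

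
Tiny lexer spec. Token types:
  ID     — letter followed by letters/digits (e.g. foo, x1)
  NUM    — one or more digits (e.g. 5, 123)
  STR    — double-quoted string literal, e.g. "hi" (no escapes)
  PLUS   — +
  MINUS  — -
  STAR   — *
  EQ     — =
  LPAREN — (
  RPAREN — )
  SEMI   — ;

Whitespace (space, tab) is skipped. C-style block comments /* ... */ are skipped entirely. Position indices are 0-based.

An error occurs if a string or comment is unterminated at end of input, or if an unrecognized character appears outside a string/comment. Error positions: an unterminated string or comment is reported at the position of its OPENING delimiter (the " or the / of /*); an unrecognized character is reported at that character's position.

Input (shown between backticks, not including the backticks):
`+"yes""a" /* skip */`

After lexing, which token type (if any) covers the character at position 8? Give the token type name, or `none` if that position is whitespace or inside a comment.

pos=0: emit PLUS '+'
pos=1: enter STRING mode
pos=1: emit STR "yes" (now at pos=6)
pos=6: enter STRING mode
pos=6: emit STR "a" (now at pos=9)
pos=10: enter COMMENT mode (saw '/*')
exit COMMENT mode (now at pos=20)
DONE. 3 tokens: [PLUS, STR, STR]
Position 8: char is '"' -> STR

Answer: STR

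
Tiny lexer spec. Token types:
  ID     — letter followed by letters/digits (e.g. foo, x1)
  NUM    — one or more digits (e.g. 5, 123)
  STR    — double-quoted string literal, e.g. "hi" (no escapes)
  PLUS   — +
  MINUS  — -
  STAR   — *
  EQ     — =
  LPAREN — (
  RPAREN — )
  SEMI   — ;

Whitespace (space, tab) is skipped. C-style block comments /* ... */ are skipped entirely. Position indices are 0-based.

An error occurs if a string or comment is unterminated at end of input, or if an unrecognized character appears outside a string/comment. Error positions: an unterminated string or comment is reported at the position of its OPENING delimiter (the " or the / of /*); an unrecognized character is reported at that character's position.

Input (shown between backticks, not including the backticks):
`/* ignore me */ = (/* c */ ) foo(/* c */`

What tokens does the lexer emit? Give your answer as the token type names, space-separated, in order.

Answer: EQ LPAREN RPAREN ID LPAREN

Derivation:
pos=0: enter COMMENT mode (saw '/*')
exit COMMENT mode (now at pos=15)
pos=16: emit EQ '='
pos=18: emit LPAREN '('
pos=19: enter COMMENT mode (saw '/*')
exit COMMENT mode (now at pos=26)
pos=27: emit RPAREN ')'
pos=29: emit ID 'foo' (now at pos=32)
pos=32: emit LPAREN '('
pos=33: enter COMMENT mode (saw '/*')
exit COMMENT mode (now at pos=40)
DONE. 5 tokens: [EQ, LPAREN, RPAREN, ID, LPAREN]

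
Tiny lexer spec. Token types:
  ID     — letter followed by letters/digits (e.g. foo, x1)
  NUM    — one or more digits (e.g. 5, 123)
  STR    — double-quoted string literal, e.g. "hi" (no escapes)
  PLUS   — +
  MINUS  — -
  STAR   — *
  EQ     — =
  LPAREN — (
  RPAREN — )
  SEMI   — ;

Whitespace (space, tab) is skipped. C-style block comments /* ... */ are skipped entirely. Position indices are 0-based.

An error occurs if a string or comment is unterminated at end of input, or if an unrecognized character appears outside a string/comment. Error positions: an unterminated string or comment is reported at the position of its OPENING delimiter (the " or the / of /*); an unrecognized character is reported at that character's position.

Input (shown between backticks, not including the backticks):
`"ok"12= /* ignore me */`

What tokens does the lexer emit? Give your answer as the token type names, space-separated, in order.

pos=0: enter STRING mode
pos=0: emit STR "ok" (now at pos=4)
pos=4: emit NUM '12' (now at pos=6)
pos=6: emit EQ '='
pos=8: enter COMMENT mode (saw '/*')
exit COMMENT mode (now at pos=23)
DONE. 3 tokens: [STR, NUM, EQ]

Answer: STR NUM EQ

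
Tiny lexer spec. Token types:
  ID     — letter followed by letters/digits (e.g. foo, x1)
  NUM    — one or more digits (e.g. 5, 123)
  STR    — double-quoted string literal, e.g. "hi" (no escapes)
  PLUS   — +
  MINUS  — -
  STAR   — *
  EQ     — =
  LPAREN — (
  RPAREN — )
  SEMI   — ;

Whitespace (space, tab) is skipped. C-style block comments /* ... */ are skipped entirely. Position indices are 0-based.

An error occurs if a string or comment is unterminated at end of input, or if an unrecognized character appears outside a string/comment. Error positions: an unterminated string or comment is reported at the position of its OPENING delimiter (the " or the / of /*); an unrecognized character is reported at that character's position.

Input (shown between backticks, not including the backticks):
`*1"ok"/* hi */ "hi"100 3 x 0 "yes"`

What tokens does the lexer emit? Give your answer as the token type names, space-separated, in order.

Answer: STAR NUM STR STR NUM NUM ID NUM STR

Derivation:
pos=0: emit STAR '*'
pos=1: emit NUM '1' (now at pos=2)
pos=2: enter STRING mode
pos=2: emit STR "ok" (now at pos=6)
pos=6: enter COMMENT mode (saw '/*')
exit COMMENT mode (now at pos=14)
pos=15: enter STRING mode
pos=15: emit STR "hi" (now at pos=19)
pos=19: emit NUM '100' (now at pos=22)
pos=23: emit NUM '3' (now at pos=24)
pos=25: emit ID 'x' (now at pos=26)
pos=27: emit NUM '0' (now at pos=28)
pos=29: enter STRING mode
pos=29: emit STR "yes" (now at pos=34)
DONE. 9 tokens: [STAR, NUM, STR, STR, NUM, NUM, ID, NUM, STR]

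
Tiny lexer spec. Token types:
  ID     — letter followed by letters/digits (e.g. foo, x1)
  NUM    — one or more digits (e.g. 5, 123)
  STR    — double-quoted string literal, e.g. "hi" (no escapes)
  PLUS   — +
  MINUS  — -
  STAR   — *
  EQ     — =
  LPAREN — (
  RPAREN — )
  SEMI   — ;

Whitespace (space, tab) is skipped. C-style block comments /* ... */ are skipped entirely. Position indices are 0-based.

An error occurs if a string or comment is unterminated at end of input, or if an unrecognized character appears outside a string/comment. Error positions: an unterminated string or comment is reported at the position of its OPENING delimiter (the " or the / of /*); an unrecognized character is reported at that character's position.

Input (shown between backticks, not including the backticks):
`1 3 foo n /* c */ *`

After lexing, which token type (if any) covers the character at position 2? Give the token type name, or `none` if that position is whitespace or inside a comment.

pos=0: emit NUM '1' (now at pos=1)
pos=2: emit NUM '3' (now at pos=3)
pos=4: emit ID 'foo' (now at pos=7)
pos=8: emit ID 'n' (now at pos=9)
pos=10: enter COMMENT mode (saw '/*')
exit COMMENT mode (now at pos=17)
pos=18: emit STAR '*'
DONE. 5 tokens: [NUM, NUM, ID, ID, STAR]
Position 2: char is '3' -> NUM

Answer: NUM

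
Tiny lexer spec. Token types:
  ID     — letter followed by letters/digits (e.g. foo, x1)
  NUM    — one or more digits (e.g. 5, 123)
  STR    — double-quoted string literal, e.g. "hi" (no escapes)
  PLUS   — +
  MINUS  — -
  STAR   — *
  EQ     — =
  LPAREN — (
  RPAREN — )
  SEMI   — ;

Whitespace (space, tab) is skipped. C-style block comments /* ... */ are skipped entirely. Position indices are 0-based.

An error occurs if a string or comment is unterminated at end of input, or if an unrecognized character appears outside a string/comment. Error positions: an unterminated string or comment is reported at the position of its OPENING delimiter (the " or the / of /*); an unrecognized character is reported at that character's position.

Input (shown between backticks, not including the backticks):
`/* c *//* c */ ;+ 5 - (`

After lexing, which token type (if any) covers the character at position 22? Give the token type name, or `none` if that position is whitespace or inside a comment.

Answer: LPAREN

Derivation:
pos=0: enter COMMENT mode (saw '/*')
exit COMMENT mode (now at pos=7)
pos=7: enter COMMENT mode (saw '/*')
exit COMMENT mode (now at pos=14)
pos=15: emit SEMI ';'
pos=16: emit PLUS '+'
pos=18: emit NUM '5' (now at pos=19)
pos=20: emit MINUS '-'
pos=22: emit LPAREN '('
DONE. 5 tokens: [SEMI, PLUS, NUM, MINUS, LPAREN]
Position 22: char is '(' -> LPAREN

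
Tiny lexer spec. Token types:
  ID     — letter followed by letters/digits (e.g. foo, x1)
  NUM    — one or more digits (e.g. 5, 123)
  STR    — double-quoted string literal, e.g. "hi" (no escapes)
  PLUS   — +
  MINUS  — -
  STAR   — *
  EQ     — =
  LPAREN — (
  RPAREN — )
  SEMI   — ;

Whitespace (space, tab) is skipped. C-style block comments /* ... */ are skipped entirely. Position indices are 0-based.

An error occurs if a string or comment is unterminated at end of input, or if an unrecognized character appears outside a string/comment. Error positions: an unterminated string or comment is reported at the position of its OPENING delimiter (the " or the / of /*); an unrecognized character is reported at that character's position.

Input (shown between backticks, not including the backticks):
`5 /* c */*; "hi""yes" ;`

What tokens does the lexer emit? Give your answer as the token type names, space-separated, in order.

pos=0: emit NUM '5' (now at pos=1)
pos=2: enter COMMENT mode (saw '/*')
exit COMMENT mode (now at pos=9)
pos=9: emit STAR '*'
pos=10: emit SEMI ';'
pos=12: enter STRING mode
pos=12: emit STR "hi" (now at pos=16)
pos=16: enter STRING mode
pos=16: emit STR "yes" (now at pos=21)
pos=22: emit SEMI ';'
DONE. 6 tokens: [NUM, STAR, SEMI, STR, STR, SEMI]

Answer: NUM STAR SEMI STR STR SEMI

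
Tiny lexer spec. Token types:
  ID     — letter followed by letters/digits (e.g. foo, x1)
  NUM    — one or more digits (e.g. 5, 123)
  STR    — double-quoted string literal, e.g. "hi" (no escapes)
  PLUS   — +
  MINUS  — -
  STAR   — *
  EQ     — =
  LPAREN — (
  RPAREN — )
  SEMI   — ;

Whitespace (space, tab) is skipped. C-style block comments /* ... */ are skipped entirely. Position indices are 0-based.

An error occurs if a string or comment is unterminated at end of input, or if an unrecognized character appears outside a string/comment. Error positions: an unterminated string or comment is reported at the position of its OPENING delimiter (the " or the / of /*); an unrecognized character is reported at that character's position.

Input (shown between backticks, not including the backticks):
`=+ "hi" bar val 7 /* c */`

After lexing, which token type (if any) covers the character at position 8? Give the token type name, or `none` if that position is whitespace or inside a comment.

Answer: ID

Derivation:
pos=0: emit EQ '='
pos=1: emit PLUS '+'
pos=3: enter STRING mode
pos=3: emit STR "hi" (now at pos=7)
pos=8: emit ID 'bar' (now at pos=11)
pos=12: emit ID 'val' (now at pos=15)
pos=16: emit NUM '7' (now at pos=17)
pos=18: enter COMMENT mode (saw '/*')
exit COMMENT mode (now at pos=25)
DONE. 6 tokens: [EQ, PLUS, STR, ID, ID, NUM]
Position 8: char is 'b' -> ID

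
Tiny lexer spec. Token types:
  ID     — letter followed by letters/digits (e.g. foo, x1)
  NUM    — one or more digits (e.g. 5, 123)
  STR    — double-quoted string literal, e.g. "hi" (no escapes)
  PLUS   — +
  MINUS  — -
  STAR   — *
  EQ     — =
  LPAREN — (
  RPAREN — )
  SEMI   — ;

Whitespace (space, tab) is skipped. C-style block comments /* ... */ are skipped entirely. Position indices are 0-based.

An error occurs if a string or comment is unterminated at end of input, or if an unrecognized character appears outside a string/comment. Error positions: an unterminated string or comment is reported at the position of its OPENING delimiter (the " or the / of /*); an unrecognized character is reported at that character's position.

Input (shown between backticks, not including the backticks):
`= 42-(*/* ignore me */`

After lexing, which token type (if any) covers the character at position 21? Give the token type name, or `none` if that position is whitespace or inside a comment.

Answer: none

Derivation:
pos=0: emit EQ '='
pos=2: emit NUM '42' (now at pos=4)
pos=4: emit MINUS '-'
pos=5: emit LPAREN '('
pos=6: emit STAR '*'
pos=7: enter COMMENT mode (saw '/*')
exit COMMENT mode (now at pos=22)
DONE. 5 tokens: [EQ, NUM, MINUS, LPAREN, STAR]
Position 21: char is '/' -> none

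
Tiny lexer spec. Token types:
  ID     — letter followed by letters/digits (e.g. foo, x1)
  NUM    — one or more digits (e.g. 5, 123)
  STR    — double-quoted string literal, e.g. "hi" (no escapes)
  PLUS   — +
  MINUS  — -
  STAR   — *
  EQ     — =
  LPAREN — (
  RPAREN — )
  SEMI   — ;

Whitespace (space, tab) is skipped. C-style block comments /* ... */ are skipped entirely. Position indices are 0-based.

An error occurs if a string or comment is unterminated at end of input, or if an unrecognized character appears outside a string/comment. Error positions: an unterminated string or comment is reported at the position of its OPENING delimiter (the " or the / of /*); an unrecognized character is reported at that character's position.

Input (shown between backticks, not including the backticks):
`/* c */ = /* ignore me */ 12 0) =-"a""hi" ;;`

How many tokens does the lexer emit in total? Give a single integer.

Answer: 10

Derivation:
pos=0: enter COMMENT mode (saw '/*')
exit COMMENT mode (now at pos=7)
pos=8: emit EQ '='
pos=10: enter COMMENT mode (saw '/*')
exit COMMENT mode (now at pos=25)
pos=26: emit NUM '12' (now at pos=28)
pos=29: emit NUM '0' (now at pos=30)
pos=30: emit RPAREN ')'
pos=32: emit EQ '='
pos=33: emit MINUS '-'
pos=34: enter STRING mode
pos=34: emit STR "a" (now at pos=37)
pos=37: enter STRING mode
pos=37: emit STR "hi" (now at pos=41)
pos=42: emit SEMI ';'
pos=43: emit SEMI ';'
DONE. 10 tokens: [EQ, NUM, NUM, RPAREN, EQ, MINUS, STR, STR, SEMI, SEMI]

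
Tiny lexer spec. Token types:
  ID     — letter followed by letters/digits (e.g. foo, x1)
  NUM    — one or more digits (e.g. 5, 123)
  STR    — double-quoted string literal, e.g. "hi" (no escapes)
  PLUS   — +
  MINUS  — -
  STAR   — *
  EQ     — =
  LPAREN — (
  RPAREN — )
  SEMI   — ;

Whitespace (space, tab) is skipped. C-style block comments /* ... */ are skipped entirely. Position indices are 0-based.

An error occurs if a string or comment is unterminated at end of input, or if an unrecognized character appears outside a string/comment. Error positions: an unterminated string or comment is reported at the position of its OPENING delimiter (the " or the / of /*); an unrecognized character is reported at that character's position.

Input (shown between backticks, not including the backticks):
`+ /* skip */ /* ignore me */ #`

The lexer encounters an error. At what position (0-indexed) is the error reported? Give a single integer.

Answer: 29

Derivation:
pos=0: emit PLUS '+'
pos=2: enter COMMENT mode (saw '/*')
exit COMMENT mode (now at pos=12)
pos=13: enter COMMENT mode (saw '/*')
exit COMMENT mode (now at pos=28)
pos=29: ERROR — unrecognized char '#'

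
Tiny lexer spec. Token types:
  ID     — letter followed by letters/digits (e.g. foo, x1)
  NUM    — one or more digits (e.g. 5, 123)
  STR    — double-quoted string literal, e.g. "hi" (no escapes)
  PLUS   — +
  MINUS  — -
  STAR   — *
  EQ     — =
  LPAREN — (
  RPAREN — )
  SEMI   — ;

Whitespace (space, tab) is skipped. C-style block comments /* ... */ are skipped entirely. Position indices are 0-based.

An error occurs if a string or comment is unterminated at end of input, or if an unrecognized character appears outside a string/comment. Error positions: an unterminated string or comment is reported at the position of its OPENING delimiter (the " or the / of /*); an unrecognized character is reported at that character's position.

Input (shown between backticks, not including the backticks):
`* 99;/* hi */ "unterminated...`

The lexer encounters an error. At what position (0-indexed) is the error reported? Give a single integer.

pos=0: emit STAR '*'
pos=2: emit NUM '99' (now at pos=4)
pos=4: emit SEMI ';'
pos=5: enter COMMENT mode (saw '/*')
exit COMMENT mode (now at pos=13)
pos=14: enter STRING mode
pos=14: ERROR — unterminated string

Answer: 14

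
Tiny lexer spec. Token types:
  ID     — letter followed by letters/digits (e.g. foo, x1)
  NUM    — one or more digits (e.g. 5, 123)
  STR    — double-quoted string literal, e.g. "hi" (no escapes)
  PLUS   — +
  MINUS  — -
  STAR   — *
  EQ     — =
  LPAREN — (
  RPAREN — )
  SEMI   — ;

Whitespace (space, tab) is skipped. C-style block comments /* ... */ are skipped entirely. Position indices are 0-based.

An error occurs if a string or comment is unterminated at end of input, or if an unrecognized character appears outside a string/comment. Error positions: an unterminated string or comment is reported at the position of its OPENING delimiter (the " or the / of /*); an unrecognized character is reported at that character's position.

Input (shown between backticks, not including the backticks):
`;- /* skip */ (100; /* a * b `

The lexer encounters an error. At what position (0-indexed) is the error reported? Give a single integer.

pos=0: emit SEMI ';'
pos=1: emit MINUS '-'
pos=3: enter COMMENT mode (saw '/*')
exit COMMENT mode (now at pos=13)
pos=14: emit LPAREN '('
pos=15: emit NUM '100' (now at pos=18)
pos=18: emit SEMI ';'
pos=20: enter COMMENT mode (saw '/*')
pos=20: ERROR — unterminated comment (reached EOF)

Answer: 20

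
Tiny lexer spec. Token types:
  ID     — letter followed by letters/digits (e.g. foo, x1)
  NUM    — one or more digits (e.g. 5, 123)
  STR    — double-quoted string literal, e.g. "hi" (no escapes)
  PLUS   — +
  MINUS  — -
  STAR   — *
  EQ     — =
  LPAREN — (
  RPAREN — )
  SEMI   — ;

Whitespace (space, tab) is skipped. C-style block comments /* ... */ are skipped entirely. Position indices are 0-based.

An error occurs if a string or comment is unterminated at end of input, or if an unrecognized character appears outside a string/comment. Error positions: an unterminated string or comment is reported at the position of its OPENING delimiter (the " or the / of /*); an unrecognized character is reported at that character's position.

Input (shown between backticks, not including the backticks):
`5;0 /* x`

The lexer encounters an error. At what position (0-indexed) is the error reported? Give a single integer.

pos=0: emit NUM '5' (now at pos=1)
pos=1: emit SEMI ';'
pos=2: emit NUM '0' (now at pos=3)
pos=4: enter COMMENT mode (saw '/*')
pos=4: ERROR — unterminated comment (reached EOF)

Answer: 4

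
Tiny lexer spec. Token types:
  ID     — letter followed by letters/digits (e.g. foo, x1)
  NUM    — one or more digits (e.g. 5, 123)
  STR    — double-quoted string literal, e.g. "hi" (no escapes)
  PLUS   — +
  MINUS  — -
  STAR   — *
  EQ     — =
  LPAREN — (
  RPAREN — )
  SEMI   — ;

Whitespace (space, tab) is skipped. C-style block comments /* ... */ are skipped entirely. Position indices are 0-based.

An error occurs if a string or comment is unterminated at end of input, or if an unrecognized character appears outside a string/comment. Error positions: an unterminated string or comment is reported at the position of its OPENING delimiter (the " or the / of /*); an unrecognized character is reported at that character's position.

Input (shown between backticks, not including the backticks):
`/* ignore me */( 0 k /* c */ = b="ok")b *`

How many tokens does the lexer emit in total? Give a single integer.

pos=0: enter COMMENT mode (saw '/*')
exit COMMENT mode (now at pos=15)
pos=15: emit LPAREN '('
pos=17: emit NUM '0' (now at pos=18)
pos=19: emit ID 'k' (now at pos=20)
pos=21: enter COMMENT mode (saw '/*')
exit COMMENT mode (now at pos=28)
pos=29: emit EQ '='
pos=31: emit ID 'b' (now at pos=32)
pos=32: emit EQ '='
pos=33: enter STRING mode
pos=33: emit STR "ok" (now at pos=37)
pos=37: emit RPAREN ')'
pos=38: emit ID 'b' (now at pos=39)
pos=40: emit STAR '*'
DONE. 10 tokens: [LPAREN, NUM, ID, EQ, ID, EQ, STR, RPAREN, ID, STAR]

Answer: 10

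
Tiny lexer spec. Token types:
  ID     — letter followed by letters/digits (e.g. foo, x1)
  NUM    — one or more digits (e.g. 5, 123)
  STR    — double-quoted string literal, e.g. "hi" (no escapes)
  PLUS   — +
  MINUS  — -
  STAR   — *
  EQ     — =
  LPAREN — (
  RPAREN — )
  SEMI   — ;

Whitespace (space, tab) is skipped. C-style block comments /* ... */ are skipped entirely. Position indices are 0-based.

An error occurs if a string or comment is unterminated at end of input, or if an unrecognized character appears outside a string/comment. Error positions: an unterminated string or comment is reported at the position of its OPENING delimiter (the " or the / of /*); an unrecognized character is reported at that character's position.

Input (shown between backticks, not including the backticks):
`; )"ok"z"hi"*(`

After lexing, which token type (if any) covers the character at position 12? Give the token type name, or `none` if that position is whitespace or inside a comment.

Answer: STAR

Derivation:
pos=0: emit SEMI ';'
pos=2: emit RPAREN ')'
pos=3: enter STRING mode
pos=3: emit STR "ok" (now at pos=7)
pos=7: emit ID 'z' (now at pos=8)
pos=8: enter STRING mode
pos=8: emit STR "hi" (now at pos=12)
pos=12: emit STAR '*'
pos=13: emit LPAREN '('
DONE. 7 tokens: [SEMI, RPAREN, STR, ID, STR, STAR, LPAREN]
Position 12: char is '*' -> STAR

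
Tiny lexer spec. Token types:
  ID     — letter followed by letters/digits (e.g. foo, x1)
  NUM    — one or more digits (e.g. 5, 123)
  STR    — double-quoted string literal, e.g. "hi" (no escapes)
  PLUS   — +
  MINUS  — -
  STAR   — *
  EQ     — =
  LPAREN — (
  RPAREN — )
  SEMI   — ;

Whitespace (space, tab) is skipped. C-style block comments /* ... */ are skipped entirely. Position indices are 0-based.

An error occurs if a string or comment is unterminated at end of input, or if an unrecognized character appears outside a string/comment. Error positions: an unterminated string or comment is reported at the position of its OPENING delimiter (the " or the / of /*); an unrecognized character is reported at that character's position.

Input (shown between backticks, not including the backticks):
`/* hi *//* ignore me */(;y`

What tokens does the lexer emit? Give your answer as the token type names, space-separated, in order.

pos=0: enter COMMENT mode (saw '/*')
exit COMMENT mode (now at pos=8)
pos=8: enter COMMENT mode (saw '/*')
exit COMMENT mode (now at pos=23)
pos=23: emit LPAREN '('
pos=24: emit SEMI ';'
pos=25: emit ID 'y' (now at pos=26)
DONE. 3 tokens: [LPAREN, SEMI, ID]

Answer: LPAREN SEMI ID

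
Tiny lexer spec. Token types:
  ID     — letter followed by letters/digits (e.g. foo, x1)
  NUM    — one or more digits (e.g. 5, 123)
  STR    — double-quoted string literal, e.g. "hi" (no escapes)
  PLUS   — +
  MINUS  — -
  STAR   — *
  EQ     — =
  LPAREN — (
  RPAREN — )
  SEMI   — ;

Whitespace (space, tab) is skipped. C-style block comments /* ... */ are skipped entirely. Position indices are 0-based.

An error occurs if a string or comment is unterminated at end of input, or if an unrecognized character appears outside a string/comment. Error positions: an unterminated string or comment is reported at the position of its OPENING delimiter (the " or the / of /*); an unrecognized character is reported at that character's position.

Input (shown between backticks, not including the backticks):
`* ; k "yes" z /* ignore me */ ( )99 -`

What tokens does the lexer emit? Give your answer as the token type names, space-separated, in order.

pos=0: emit STAR '*'
pos=2: emit SEMI ';'
pos=4: emit ID 'k' (now at pos=5)
pos=6: enter STRING mode
pos=6: emit STR "yes" (now at pos=11)
pos=12: emit ID 'z' (now at pos=13)
pos=14: enter COMMENT mode (saw '/*')
exit COMMENT mode (now at pos=29)
pos=30: emit LPAREN '('
pos=32: emit RPAREN ')'
pos=33: emit NUM '99' (now at pos=35)
pos=36: emit MINUS '-'
DONE. 9 tokens: [STAR, SEMI, ID, STR, ID, LPAREN, RPAREN, NUM, MINUS]

Answer: STAR SEMI ID STR ID LPAREN RPAREN NUM MINUS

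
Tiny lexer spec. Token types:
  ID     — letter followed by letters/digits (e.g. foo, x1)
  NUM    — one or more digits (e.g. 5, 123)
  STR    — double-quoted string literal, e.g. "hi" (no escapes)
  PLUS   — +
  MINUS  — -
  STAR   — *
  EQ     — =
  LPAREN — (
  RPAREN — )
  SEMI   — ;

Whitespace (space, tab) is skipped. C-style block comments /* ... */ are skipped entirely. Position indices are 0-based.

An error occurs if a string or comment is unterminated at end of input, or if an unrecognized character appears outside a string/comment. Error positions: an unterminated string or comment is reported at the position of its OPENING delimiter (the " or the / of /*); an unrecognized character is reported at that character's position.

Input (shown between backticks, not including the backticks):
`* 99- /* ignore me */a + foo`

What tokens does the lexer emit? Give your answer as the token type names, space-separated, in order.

Answer: STAR NUM MINUS ID PLUS ID

Derivation:
pos=0: emit STAR '*'
pos=2: emit NUM '99' (now at pos=4)
pos=4: emit MINUS '-'
pos=6: enter COMMENT mode (saw '/*')
exit COMMENT mode (now at pos=21)
pos=21: emit ID 'a' (now at pos=22)
pos=23: emit PLUS '+'
pos=25: emit ID 'foo' (now at pos=28)
DONE. 6 tokens: [STAR, NUM, MINUS, ID, PLUS, ID]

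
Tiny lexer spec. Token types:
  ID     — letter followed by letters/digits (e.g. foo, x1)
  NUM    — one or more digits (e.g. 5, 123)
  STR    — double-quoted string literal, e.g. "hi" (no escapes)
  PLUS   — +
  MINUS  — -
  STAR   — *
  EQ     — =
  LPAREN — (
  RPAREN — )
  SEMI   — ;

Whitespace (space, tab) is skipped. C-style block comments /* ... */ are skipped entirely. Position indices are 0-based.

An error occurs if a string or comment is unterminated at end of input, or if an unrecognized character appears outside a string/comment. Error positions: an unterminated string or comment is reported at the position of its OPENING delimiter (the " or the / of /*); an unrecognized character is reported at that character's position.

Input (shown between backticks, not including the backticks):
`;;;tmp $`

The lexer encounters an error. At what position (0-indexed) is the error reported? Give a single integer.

Answer: 7

Derivation:
pos=0: emit SEMI ';'
pos=1: emit SEMI ';'
pos=2: emit SEMI ';'
pos=3: emit ID 'tmp' (now at pos=6)
pos=7: ERROR — unrecognized char '$'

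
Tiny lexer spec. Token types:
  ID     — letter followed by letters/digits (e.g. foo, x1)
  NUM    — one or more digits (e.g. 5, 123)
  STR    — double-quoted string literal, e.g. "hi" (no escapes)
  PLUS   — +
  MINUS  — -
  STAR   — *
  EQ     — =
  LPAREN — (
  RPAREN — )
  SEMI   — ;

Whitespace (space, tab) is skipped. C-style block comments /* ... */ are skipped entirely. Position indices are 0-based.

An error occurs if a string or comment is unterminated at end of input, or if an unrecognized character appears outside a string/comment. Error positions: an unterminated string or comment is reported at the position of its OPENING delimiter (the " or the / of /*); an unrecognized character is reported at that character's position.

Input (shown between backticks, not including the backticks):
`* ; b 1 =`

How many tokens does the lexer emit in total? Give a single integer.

pos=0: emit STAR '*'
pos=2: emit SEMI ';'
pos=4: emit ID 'b' (now at pos=5)
pos=6: emit NUM '1' (now at pos=7)
pos=8: emit EQ '='
DONE. 5 tokens: [STAR, SEMI, ID, NUM, EQ]

Answer: 5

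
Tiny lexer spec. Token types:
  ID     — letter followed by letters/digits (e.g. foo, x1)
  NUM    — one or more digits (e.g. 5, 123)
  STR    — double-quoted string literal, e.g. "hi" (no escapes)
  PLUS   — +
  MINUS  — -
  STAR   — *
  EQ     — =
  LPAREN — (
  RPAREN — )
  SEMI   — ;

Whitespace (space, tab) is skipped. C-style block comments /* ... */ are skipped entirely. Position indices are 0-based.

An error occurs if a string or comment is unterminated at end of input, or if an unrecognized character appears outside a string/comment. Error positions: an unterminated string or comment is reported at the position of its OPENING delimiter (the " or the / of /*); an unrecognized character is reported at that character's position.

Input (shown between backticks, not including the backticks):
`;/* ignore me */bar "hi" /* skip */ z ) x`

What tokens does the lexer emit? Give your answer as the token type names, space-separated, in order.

pos=0: emit SEMI ';'
pos=1: enter COMMENT mode (saw '/*')
exit COMMENT mode (now at pos=16)
pos=16: emit ID 'bar' (now at pos=19)
pos=20: enter STRING mode
pos=20: emit STR "hi" (now at pos=24)
pos=25: enter COMMENT mode (saw '/*')
exit COMMENT mode (now at pos=35)
pos=36: emit ID 'z' (now at pos=37)
pos=38: emit RPAREN ')'
pos=40: emit ID 'x' (now at pos=41)
DONE. 6 tokens: [SEMI, ID, STR, ID, RPAREN, ID]

Answer: SEMI ID STR ID RPAREN ID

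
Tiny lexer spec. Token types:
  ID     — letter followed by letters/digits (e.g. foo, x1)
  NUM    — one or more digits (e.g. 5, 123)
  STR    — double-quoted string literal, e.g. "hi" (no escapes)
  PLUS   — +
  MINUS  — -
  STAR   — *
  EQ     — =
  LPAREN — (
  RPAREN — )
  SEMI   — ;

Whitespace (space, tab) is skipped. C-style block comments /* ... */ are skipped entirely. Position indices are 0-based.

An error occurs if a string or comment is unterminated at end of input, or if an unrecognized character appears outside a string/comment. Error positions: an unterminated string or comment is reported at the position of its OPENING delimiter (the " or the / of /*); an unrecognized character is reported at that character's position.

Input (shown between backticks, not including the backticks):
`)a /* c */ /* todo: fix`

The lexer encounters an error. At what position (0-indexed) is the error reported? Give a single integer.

pos=0: emit RPAREN ')'
pos=1: emit ID 'a' (now at pos=2)
pos=3: enter COMMENT mode (saw '/*')
exit COMMENT mode (now at pos=10)
pos=11: enter COMMENT mode (saw '/*')
pos=11: ERROR — unterminated comment (reached EOF)

Answer: 11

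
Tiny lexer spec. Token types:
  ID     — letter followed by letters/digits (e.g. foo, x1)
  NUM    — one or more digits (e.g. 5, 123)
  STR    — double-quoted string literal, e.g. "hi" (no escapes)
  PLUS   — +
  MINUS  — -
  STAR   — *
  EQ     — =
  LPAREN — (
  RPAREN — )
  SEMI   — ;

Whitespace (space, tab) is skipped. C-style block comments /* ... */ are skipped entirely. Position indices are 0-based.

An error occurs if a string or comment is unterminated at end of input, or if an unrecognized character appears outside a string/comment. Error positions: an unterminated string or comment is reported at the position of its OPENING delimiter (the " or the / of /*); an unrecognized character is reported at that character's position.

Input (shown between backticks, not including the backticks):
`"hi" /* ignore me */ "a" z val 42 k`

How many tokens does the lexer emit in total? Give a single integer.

Answer: 6

Derivation:
pos=0: enter STRING mode
pos=0: emit STR "hi" (now at pos=4)
pos=5: enter COMMENT mode (saw '/*')
exit COMMENT mode (now at pos=20)
pos=21: enter STRING mode
pos=21: emit STR "a" (now at pos=24)
pos=25: emit ID 'z' (now at pos=26)
pos=27: emit ID 'val' (now at pos=30)
pos=31: emit NUM '42' (now at pos=33)
pos=34: emit ID 'k' (now at pos=35)
DONE. 6 tokens: [STR, STR, ID, ID, NUM, ID]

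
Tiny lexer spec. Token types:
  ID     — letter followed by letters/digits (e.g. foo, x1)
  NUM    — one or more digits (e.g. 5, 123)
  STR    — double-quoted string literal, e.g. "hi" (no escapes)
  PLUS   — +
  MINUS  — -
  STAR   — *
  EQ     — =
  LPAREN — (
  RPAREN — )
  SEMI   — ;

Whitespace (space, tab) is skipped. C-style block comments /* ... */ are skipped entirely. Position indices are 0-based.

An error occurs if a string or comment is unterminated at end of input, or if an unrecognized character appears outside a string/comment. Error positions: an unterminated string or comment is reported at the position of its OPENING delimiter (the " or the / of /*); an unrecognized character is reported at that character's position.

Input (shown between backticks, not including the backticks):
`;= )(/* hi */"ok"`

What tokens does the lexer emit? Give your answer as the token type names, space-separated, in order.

pos=0: emit SEMI ';'
pos=1: emit EQ '='
pos=3: emit RPAREN ')'
pos=4: emit LPAREN '('
pos=5: enter COMMENT mode (saw '/*')
exit COMMENT mode (now at pos=13)
pos=13: enter STRING mode
pos=13: emit STR "ok" (now at pos=17)
DONE. 5 tokens: [SEMI, EQ, RPAREN, LPAREN, STR]

Answer: SEMI EQ RPAREN LPAREN STR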